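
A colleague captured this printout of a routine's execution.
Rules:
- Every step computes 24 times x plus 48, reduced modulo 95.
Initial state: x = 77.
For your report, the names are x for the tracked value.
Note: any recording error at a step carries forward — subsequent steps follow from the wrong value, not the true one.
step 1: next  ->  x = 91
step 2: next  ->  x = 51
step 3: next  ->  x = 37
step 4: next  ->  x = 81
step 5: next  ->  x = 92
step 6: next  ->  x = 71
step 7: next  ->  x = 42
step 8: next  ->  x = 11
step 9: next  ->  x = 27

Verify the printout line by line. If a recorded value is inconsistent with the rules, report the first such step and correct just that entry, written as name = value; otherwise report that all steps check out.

Step 1: x = (24*77 + 48) mod 95 = 91 — consistent with the printout.
Step 2: x = (24*91 + 48) mod 95 = 47 — the printout has a different value.
The audit stops at step 2: the recorded entry is wrong and should be x = 47.

step 2, x = 47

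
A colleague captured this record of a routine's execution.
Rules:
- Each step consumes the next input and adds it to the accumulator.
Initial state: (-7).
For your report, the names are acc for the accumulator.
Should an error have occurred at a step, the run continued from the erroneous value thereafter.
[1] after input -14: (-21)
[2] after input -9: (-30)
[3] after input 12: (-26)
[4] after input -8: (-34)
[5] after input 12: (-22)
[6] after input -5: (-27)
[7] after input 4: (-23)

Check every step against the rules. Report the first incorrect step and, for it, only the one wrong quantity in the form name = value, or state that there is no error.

step 3, acc = -18

Step 1: acc = -7 + -14 = -21 — confirmed correct.
Step 2: acc = -21 + -9 = -30 — agrees with the record.
Step 3: acc = -30 + 12 = -18 — the record has a different value.
The earliest wrong entry is at step 3: it should read acc = -18.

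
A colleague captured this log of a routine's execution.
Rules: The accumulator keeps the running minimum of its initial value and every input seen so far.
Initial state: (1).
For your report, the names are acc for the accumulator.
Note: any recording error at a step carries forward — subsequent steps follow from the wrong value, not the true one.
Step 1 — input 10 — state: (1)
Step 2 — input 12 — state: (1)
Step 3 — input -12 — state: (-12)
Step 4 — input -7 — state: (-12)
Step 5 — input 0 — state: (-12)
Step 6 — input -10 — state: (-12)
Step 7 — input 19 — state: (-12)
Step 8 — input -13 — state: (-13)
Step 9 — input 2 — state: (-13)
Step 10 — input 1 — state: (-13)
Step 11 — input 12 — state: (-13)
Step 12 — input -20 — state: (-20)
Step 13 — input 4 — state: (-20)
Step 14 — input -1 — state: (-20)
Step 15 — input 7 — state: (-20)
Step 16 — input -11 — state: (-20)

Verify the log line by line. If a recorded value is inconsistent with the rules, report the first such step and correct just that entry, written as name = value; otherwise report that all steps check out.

1. acc = min(1, 10) = 1 (same as recorded)
2. acc = min(1, 12) = 1 (exactly as logged)
3. acc = min(1, -12) = -12 (matches)
4. acc = min(-12, -7) = -12 (verified)
5. acc = min(-12, 0) = -12 (confirmed correct)
6. acc = min(-12, -10) = -12 (exactly as logged)
7. acc = min(-12, 19) = -12 (checks out)
8. acc = min(-12, -13) = -13 (confirmed correct)
9. acc = min(-13, 2) = -13 (no discrepancy)
10. acc = min(-13, 1) = -13 (in agreement)
11. acc = min(-13, 12) = -13 (consistent with the log)
12. acc = min(-13, -20) = -20 (same as recorded)
13. acc = min(-20, 4) = -20 (verified)
14. acc = min(-20, -1) = -20 (agrees with the log)
15. acc = min(-20, 7) = -20 (checks out)
16. acc = min(-20, -11) = -20 (consistent with the log)
Nothing is out of place; the run is error-free.

no error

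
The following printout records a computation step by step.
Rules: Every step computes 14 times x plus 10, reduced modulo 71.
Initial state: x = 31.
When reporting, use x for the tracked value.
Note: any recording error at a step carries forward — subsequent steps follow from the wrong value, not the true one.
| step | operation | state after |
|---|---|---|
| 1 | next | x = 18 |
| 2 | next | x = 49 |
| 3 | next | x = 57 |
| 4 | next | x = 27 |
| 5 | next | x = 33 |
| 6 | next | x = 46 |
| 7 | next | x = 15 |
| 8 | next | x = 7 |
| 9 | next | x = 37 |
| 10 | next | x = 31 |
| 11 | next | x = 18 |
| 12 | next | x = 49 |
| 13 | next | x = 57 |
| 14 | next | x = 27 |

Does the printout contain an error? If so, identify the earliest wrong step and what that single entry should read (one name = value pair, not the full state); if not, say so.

no error

Recomputing the run from the initial state:
step 1: x = 18
step 2: x = 49
step 3: x = 57
step 4: x = 27
step 5: x = 33
step 6: x = 46
step 7: x = 15
step 8: x = 7
step 9: x = 37
step 10: x = 31
step 11: x = 18
step 12: x = 49
step 13: x = 57
step 14: x = 27
This matches the printout at every step.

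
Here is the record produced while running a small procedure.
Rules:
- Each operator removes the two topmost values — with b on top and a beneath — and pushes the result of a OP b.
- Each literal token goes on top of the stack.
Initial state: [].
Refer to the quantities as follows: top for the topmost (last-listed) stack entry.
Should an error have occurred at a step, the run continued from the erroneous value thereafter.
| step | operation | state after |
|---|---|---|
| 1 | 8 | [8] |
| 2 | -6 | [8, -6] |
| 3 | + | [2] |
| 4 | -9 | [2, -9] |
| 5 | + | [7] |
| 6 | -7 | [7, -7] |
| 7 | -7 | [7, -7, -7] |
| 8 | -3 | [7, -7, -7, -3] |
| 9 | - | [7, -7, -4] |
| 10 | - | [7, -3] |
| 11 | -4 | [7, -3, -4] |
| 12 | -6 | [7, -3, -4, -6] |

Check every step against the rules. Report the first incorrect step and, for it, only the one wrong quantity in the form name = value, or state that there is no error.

step 5, top = -7

Recomputing the run from the initial state:
step 1: [8]
step 2: [8, -6]
step 3: [2]
step 4: [2, -9]
step 5: [-7]
step 6: [-7, -7]
step 7: [-7, -7, -7]
step 8: [-7, -7, -7, -3]
step 9: [-7, -7, -4]
step 10: [-7, -3]
step 11: [-7, -3, -4]
step 12: [-7, -3, -4, -6]
The first disagreement with the record is at step 5, where the value should be top = -7.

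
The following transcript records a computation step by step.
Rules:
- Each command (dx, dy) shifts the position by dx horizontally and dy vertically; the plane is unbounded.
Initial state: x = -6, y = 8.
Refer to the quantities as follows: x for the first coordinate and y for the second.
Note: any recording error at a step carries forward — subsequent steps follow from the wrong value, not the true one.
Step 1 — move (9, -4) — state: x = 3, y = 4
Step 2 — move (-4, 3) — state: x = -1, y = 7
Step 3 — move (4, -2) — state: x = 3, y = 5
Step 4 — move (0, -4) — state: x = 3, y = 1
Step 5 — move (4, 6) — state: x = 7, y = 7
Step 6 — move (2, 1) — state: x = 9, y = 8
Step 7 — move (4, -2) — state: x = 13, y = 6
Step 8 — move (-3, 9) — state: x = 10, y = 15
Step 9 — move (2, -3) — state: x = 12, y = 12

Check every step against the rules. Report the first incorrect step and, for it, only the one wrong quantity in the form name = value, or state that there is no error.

no error

1. x = -6 + (9) = 3, y = 8 + (-4) = 4 (agrees with the transcript)
2. x = 3 + (-4) = -1, y = 4 + (3) = 7 (checks out)
3. x = -1 + (4) = 3, y = 7 + (-2) = 5 (same as recorded)
4. x = 3 + (0) = 3, y = 5 + (-4) = 1 (agrees with the transcript)
5. x = 3 + (4) = 7, y = 1 + (6) = 7 (agrees with the transcript)
6. x = 7 + (2) = 9, y = 7 + (1) = 8 (checks out)
7. x = 9 + (4) = 13, y = 8 + (-2) = 6 (confirmed correct)
8. x = 13 + (-3) = 10, y = 6 + (9) = 15 (in agreement)
9. x = 10 + (2) = 12, y = 15 + (-3) = 12 (confirmed correct)
Each recorded entry agrees with the recomputation.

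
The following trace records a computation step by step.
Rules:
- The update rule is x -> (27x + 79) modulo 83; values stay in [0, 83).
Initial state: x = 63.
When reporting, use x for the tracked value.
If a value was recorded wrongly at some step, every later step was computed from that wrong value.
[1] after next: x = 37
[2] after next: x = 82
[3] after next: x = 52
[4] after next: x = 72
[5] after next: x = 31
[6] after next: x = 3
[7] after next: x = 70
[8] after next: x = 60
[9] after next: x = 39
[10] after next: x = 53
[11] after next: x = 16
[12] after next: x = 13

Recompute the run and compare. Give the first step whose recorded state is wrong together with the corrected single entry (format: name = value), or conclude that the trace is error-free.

step 7, x = 77

Step 1: x = (27*63 + 79) mod 83 = 37 — exactly as logged.
Step 2: x = (27*37 + 79) mod 83 = 82 — exactly as logged.
Step 3: x = (27*82 + 79) mod 83 = 52 — in agreement.
Step 4: x = (27*52 + 79) mod 83 = 72 — agrees with the trace.
Step 5: x = (27*72 + 79) mod 83 = 31 — checks out.
Step 6: x = (27*31 + 79) mod 83 = 3 — checks out.
Step 7: x = (27*3 + 79) mod 83 = 77 — a discrepancy with the trace.
The earliest wrong entry is at step 7: it should read x = 77.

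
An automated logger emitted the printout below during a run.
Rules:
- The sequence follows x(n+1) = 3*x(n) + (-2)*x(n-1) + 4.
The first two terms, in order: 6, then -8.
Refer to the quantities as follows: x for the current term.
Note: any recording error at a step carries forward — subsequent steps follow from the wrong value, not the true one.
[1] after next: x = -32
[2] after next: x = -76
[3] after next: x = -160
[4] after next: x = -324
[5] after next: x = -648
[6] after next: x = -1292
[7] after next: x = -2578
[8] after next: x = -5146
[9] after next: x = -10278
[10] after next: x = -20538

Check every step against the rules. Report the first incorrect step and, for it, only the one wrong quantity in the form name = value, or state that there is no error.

step 7, x = -2576

step 1: x = 3*(-8) + (-2)*(6) + (4) = -32 -> in agreement
step 2: x = 3*(-32) + (-2)*(-8) + (4) = -76 -> checks out
step 3: x = 3*(-76) + (-2)*(-32) + (4) = -160 -> verified
step 4: x = 3*(-160) + (-2)*(-76) + (4) = -324 -> same as recorded
step 5: x = 3*(-324) + (-2)*(-160) + (4) = -648 -> no discrepancy
step 6: x = 3*(-648) + (-2)*(-324) + (4) = -1292 -> exactly as logged
step 7: x = 3*(-1292) + (-2)*(-648) + (4) = -2576 -> the entry is off here
The earliest wrong entry is at step 7: it should read x = -2576.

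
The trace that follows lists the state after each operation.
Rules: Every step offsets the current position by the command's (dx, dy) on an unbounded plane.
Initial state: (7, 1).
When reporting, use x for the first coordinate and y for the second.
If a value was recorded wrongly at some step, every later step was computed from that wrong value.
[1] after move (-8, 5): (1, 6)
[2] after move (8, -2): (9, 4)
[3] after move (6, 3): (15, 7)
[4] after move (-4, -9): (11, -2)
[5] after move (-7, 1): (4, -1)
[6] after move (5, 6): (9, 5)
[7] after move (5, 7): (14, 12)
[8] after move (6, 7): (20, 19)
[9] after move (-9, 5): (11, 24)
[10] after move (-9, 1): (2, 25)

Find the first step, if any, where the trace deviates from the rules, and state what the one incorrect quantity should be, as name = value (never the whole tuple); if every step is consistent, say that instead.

step 1, x = -1

Recomputing the run from the initial state:
step 1: x = -1, y = 6
step 2: x = 7, y = 4
step 3: x = 13, y = 7
step 4: x = 9, y = -2
step 5: x = 2, y = -1
step 6: x = 7, y = 5
step 7: x = 12, y = 12
step 8: x = 18, y = 19
step 9: x = 9, y = 24
step 10: x = 0, y = 25
The first disagreement with the trace is at step 1, where the value should be x = -1.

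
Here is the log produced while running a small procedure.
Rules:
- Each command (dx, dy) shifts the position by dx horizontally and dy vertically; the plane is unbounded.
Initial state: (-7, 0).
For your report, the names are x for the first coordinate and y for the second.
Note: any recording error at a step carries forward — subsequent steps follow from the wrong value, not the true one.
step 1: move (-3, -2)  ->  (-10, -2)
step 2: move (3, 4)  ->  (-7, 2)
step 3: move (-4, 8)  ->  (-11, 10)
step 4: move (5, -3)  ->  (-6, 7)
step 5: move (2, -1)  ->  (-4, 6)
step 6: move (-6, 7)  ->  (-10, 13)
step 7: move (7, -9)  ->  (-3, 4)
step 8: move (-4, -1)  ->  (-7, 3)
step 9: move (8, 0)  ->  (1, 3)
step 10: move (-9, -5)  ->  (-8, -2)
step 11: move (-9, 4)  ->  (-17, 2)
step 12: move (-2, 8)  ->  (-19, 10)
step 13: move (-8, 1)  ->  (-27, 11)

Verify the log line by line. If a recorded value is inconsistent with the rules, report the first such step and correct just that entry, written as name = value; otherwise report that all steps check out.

no error

Recomputing the run from the initial state:
step 1: x = -10, y = -2
step 2: x = -7, y = 2
step 3: x = -11, y = 10
step 4: x = -6, y = 7
step 5: x = -4, y = 6
step 6: x = -10, y = 13
step 7: x = -3, y = 4
step 8: x = -7, y = 3
step 9: x = 1, y = 3
step 10: x = -8, y = -2
step 11: x = -17, y = 2
step 12: x = -19, y = 10
step 13: x = -27, y = 11
This matches the log at every step.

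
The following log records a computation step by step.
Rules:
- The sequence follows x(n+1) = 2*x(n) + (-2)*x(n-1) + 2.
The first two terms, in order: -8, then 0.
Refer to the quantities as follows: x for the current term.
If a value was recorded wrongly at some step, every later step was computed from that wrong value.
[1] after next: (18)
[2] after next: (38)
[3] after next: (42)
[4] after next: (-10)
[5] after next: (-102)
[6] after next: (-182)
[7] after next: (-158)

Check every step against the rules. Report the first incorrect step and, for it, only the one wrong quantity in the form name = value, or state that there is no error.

step 4, x = 10

Recomputing the run from the initial state:
step 1: x = 18
step 2: x = 38
step 3: x = 42
step 4: x = 10
step 5: x = -62
step 6: x = -142
step 7: x = -158
The first disagreement with the log is at step 4, where the value should be x = 10.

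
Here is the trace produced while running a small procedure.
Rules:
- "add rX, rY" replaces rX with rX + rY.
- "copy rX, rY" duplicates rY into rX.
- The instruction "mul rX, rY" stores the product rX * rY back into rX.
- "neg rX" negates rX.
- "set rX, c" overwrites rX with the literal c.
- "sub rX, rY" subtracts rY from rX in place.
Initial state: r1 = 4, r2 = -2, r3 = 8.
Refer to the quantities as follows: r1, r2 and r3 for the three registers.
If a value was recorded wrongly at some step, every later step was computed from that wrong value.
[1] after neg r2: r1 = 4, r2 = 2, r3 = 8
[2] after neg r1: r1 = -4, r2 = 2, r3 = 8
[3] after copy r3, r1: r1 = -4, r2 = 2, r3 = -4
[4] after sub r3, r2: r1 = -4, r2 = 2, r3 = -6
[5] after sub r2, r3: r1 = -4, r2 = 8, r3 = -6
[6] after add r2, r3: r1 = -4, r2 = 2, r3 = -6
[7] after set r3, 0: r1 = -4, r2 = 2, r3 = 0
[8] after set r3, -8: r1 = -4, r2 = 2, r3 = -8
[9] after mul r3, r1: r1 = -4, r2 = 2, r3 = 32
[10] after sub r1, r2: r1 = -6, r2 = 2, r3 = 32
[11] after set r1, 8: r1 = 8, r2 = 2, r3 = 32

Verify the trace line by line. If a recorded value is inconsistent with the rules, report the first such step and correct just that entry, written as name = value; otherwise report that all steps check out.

no error

1. r2 = -(-2) = 2 (agrees with the trace)
2. r1 = -(4) = -4 (exactly as logged)
3. r3 = -4 (same as recorded)
4. r3 = -4 - 2 = -6 (matches)
5. r2 = 2 - -6 = 8 (verified)
6. r2 = 8 + -6 = 2 (agrees with the trace)
7. r3 = 0 (same as recorded)
8. r3 = -8 (confirmed correct)
9. r3 = -8 * -4 = 32 (same as recorded)
10. r1 = -4 - 2 = -6 (agrees with the trace)
11. r1 = 8 (agrees with the trace)
The recomputation confirms every line.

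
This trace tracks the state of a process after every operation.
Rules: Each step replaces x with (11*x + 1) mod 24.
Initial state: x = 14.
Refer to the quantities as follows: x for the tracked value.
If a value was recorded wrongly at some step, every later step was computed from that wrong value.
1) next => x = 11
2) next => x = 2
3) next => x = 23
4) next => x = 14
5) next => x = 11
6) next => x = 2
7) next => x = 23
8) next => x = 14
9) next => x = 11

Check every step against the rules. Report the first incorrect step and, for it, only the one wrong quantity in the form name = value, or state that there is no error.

step 1: x = (11*14 + 1) mod 24 = 11 -> consistent with the trace
step 2: x = (11*11 + 1) mod 24 = 2 -> agrees with the trace
step 3: x = (11*2 + 1) mod 24 = 23 -> confirmed correct
step 4: x = (11*23 + 1) mod 24 = 14 -> confirmed correct
step 5: x = (11*14 + 1) mod 24 = 11 -> no discrepancy
step 6: x = (11*11 + 1) mod 24 = 2 -> matches
step 7: x = (11*2 + 1) mod 24 = 23 -> exactly as logged
step 8: x = (11*23 + 1) mod 24 = 14 -> matches
step 9: x = (11*14 + 1) mod 24 = 11 -> no discrepancy
No step deviates from the rules.

no error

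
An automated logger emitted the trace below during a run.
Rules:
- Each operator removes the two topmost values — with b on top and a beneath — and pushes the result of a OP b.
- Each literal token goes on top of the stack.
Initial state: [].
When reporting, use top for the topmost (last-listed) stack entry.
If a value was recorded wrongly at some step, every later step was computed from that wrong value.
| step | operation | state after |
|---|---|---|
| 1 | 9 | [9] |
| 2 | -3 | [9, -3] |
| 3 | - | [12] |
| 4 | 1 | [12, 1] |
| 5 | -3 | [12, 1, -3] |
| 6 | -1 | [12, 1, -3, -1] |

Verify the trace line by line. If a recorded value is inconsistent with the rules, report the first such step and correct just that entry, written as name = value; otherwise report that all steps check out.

no error

Step 1: push 9: top = 9 — confirmed correct.
Step 2: push -3: top = -3 — checks out.
Step 3: 9 - -3 = 12 — no discrepancy.
Step 4: push 1: top = 1 — consistent with the trace.
Step 5: push -3: top = -3 — confirmed correct.
Step 6: push -1: top = -1 — checks out.
The recomputation confirms every line.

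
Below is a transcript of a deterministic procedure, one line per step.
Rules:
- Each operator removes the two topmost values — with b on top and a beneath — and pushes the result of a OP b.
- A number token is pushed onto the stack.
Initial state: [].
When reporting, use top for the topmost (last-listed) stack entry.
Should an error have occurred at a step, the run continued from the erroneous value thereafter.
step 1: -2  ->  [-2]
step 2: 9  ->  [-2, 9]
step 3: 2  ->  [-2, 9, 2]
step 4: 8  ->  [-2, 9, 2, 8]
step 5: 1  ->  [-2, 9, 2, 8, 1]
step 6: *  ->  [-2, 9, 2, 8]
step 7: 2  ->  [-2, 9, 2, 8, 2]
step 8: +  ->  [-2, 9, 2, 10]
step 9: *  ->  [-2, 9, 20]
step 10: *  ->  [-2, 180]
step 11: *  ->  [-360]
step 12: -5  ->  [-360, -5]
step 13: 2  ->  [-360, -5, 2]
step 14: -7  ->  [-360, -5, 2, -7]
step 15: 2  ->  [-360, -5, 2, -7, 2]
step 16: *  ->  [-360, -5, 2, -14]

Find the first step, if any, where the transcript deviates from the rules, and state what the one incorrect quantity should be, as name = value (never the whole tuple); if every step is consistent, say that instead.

Recomputing the run from the initial state:
step 1: [-2]
step 2: [-2, 9]
step 3: [-2, 9, 2]
step 4: [-2, 9, 2, 8]
step 5: [-2, 9, 2, 8, 1]
step 6: [-2, 9, 2, 8]
step 7: [-2, 9, 2, 8, 2]
step 8: [-2, 9, 2, 10]
step 9: [-2, 9, 20]
step 10: [-2, 180]
step 11: [-360]
step 12: [-360, -5]
step 13: [-360, -5, 2]
step 14: [-360, -5, 2, -7]
step 15: [-360, -5, 2, -7, 2]
step 16: [-360, -5, 2, -14]
This matches the transcript at every step.

no error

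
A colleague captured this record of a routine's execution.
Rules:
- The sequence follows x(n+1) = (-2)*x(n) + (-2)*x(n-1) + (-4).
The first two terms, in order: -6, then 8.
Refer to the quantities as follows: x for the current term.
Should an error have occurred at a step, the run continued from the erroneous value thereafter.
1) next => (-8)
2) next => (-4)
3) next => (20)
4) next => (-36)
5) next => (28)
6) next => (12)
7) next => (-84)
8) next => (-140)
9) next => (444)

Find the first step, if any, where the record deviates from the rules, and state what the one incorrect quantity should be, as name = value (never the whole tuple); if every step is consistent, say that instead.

Recomputing the run from the initial state:
step 1: x = -8
step 2: x = -4
step 3: x = 20
step 4: x = -36
step 5: x = 28
step 6: x = 12
step 7: x = -84
step 8: x = 140
step 9: x = -116
The first disagreement with the record is at step 8, where the value should be x = 140.

step 8, x = 140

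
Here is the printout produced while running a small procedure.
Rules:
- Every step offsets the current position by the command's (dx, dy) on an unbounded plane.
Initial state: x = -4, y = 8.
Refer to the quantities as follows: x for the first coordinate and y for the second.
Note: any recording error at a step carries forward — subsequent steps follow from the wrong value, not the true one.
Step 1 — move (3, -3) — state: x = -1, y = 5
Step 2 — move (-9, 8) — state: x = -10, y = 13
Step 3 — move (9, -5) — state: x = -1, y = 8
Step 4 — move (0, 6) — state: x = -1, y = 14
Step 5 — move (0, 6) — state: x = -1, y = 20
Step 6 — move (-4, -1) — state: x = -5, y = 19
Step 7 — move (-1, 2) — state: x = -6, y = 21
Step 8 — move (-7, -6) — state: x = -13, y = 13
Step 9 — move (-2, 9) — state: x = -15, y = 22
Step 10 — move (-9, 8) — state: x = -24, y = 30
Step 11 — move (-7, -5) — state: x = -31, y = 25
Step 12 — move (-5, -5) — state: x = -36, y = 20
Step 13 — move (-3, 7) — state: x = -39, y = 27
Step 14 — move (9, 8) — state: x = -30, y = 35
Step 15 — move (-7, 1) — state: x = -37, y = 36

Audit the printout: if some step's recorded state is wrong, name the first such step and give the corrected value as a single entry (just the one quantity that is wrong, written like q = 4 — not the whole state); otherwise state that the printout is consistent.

step 1: x = -4 + (3) = -1, y = 8 + (-3) = 5 -> verified
step 2: x = -1 + (-9) = -10, y = 5 + (8) = 13 -> matches
step 3: x = -10 + (9) = -1, y = 13 + (-5) = 8 -> no discrepancy
step 4: x = -1 + (0) = -1, y = 8 + (6) = 14 -> verified
step 5: x = -1 + (0) = -1, y = 14 + (6) = 20 -> in agreement
step 6: x = -1 + (-4) = -5, y = 20 + (-1) = 19 -> in agreement
step 7: x = -5 + (-1) = -6, y = 19 + (2) = 21 -> in agreement
step 8: x = -6 + (-7) = -13, y = 21 + (-6) = 15 -> the printout has a different value
The earliest wrong entry is at step 8: it should read y = 15.

step 8, y = 15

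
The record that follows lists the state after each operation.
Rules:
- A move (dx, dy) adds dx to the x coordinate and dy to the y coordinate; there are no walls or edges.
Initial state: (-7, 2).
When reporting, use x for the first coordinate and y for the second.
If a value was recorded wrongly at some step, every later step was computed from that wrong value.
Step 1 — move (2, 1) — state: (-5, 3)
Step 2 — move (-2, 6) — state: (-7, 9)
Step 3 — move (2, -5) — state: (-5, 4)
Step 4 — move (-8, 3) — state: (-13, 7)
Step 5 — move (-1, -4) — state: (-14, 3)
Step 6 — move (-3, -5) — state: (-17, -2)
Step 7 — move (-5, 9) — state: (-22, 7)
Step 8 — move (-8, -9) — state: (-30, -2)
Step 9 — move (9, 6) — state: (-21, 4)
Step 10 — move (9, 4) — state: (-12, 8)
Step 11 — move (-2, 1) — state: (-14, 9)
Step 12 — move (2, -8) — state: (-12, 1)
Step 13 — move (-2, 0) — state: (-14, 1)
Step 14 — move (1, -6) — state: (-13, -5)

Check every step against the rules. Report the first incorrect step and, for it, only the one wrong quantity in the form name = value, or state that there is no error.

Step 1: x = -7 + (2) = -5, y = 2 + (1) = 3 — exactly as logged.
Step 2: x = -5 + (-2) = -7, y = 3 + (6) = 9 — consistent with the record.
Step 3: x = -7 + (2) = -5, y = 9 + (-5) = 4 — agrees with the record.
Step 4: x = -5 + (-8) = -13, y = 4 + (3) = 7 — agrees with the record.
Step 5: x = -13 + (-1) = -14, y = 7 + (-4) = 3 — confirmed correct.
Step 6: x = -14 + (-3) = -17, y = 3 + (-5) = -2 — agrees with the record.
Step 7: x = -17 + (-5) = -22, y = -2 + (9) = 7 — in agreement.
Step 8: x = -22 + (-8) = -30, y = 7 + (-9) = -2 — checks out.
Step 9: x = -30 + (9) = -21, y = -2 + (6) = 4 — no discrepancy.
Step 10: x = -21 + (9) = -12, y = 4 + (4) = 8 — confirmed correct.
Step 11: x = -12 + (-2) = -14, y = 8 + (1) = 9 — same as recorded.
Step 12: x = -14 + (2) = -12, y = 9 + (-8) = 1 — consistent with the record.
Step 13: x = -12 + (-2) = -14, y = 1 + (0) = 1 — agrees with the record.
Step 14: x = -14 + (1) = -13, y = 1 + (-6) = -5 — consistent with the record.
All steps check out; nothing to correct.

no error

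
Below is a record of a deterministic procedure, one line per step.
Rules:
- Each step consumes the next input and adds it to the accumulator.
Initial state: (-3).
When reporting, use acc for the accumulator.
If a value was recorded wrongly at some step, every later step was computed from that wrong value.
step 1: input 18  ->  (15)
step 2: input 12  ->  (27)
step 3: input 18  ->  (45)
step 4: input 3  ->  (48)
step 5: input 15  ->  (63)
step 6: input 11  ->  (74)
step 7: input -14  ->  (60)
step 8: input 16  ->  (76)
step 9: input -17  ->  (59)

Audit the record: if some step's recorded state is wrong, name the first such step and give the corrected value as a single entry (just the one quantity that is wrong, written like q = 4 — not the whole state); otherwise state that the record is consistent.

no error

Recomputing the run from the initial state:
step 1: acc = 15
step 2: acc = 27
step 3: acc = 45
step 4: acc = 48
step 5: acc = 63
step 6: acc = 74
step 7: acc = 60
step 8: acc = 76
step 9: acc = 59
This matches the record at every step.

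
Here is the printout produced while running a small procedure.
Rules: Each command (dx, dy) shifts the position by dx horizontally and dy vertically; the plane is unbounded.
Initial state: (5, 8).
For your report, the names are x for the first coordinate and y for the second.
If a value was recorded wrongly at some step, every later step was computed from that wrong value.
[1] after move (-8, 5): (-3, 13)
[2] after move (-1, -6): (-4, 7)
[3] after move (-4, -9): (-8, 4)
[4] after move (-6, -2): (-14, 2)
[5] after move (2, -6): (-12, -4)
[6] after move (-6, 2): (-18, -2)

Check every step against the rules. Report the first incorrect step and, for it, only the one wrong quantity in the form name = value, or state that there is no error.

step 3, y = -2

1. x = 5 + (-8) = -3, y = 8 + (5) = 13 (same as recorded)
2. x = -3 + (-1) = -4, y = 13 + (-6) = 7 (checks out)
3. x = -4 + (-4) = -8, y = 7 + (-9) = -2 (not what was recorded)
Conclusion: step 3 carries the first error; the entry should be y = -2.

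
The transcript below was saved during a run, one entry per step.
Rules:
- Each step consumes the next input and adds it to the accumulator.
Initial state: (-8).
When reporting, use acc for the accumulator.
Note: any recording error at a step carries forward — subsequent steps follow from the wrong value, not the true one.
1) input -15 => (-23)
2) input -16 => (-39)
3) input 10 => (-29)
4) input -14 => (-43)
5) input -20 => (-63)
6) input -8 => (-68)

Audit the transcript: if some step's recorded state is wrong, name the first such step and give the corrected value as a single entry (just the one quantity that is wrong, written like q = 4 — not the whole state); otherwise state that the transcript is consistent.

step 6, acc = -71

Recomputing the run from the initial state:
step 1: acc = -23
step 2: acc = -39
step 3: acc = -29
step 4: acc = -43
step 5: acc = -63
step 6: acc = -71
The first disagreement with the transcript is at step 6, where the value should be acc = -71.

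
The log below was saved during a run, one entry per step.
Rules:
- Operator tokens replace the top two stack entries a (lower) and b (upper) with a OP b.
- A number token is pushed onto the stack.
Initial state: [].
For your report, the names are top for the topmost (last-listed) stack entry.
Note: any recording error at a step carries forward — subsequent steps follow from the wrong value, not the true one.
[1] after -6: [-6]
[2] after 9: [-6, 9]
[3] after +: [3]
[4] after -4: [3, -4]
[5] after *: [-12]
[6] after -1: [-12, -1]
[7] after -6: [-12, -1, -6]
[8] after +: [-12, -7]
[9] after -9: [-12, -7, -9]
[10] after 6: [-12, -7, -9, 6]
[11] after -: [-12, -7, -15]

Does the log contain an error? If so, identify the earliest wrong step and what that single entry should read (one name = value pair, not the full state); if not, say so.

1. push -6: top = -6 (in agreement)
2. push 9: top = 9 (no discrepancy)
3. -6 + 9 = 3 (no discrepancy)
4. push -4: top = -4 (matches)
5. 3 * -4 = -12 (agrees with the log)
6. push -1: top = -1 (checks out)
7. push -6: top = -6 (agrees with the log)
8. -1 + -6 = -7 (consistent with the log)
9. push -9: top = -9 (confirmed correct)
10. push 6: top = 6 (verified)
11. -9 - 6 = -15 (checks out)
No step deviates from the rules.

no error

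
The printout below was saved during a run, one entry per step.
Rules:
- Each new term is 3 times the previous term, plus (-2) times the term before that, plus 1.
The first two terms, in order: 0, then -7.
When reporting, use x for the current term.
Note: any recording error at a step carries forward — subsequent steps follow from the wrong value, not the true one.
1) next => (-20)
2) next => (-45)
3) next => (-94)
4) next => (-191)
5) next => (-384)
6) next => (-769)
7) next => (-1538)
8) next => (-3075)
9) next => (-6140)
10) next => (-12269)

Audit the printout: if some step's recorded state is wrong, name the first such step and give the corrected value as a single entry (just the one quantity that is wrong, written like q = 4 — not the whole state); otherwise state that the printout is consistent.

Recomputing the run from the initial state:
step 1: x = -20
step 2: x = -45
step 3: x = -94
step 4: x = -191
step 5: x = -384
step 6: x = -769
step 7: x = -1538
step 8: x = -3075
step 9: x = -6148
step 10: x = -12293
The first disagreement with the printout is at step 9, where the value should be x = -6148.

step 9, x = -6148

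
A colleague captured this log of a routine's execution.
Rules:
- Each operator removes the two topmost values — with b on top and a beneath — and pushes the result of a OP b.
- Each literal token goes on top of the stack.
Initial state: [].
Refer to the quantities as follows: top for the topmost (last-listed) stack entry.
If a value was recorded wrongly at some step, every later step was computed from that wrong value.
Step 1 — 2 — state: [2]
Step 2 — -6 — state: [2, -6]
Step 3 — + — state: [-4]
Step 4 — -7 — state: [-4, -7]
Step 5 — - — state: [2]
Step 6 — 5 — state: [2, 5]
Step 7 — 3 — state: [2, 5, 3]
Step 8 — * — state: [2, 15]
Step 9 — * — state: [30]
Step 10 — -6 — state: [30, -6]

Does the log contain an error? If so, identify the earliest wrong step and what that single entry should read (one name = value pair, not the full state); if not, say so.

Recomputing the run from the initial state:
step 1: [2]
step 2: [2, -6]
step 3: [-4]
step 4: [-4, -7]
step 5: [3]
step 6: [3, 5]
step 7: [3, 5, 3]
step 8: [3, 15]
step 9: [45]
step 10: [45, -6]
The first disagreement with the log is at step 5, where the value should be top = 3.

step 5, top = 3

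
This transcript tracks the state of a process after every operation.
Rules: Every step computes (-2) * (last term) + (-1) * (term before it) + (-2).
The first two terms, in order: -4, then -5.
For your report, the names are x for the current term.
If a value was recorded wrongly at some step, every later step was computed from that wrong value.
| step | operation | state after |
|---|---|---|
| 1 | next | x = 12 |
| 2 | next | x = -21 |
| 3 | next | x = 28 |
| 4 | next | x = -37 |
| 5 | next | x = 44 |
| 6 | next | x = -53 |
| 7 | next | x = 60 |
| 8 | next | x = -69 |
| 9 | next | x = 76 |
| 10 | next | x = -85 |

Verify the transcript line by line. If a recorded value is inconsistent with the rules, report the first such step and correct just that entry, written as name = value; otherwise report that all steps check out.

Step 1: x = -2*(-5) + (-1)*(-4) + (-2) = 12 — confirmed correct.
Step 2: x = -2*(12) + (-1)*(-5) + (-2) = -21 — same as recorded.
Step 3: x = -2*(-21) + (-1)*(12) + (-2) = 28 — checks out.
Step 4: x = -2*(28) + (-1)*(-21) + (-2) = -37 — consistent with the transcript.
Step 5: x = -2*(-37) + (-1)*(28) + (-2) = 44 — in agreement.
Step 6: x = -2*(44) + (-1)*(-37) + (-2) = -53 — in agreement.
Step 7: x = -2*(-53) + (-1)*(44) + (-2) = 60 — agrees with the transcript.
Step 8: x = -2*(60) + (-1)*(-53) + (-2) = -69 — no discrepancy.
Step 9: x = -2*(-69) + (-1)*(60) + (-2) = 76 — in agreement.
Step 10: x = -2*(76) + (-1)*(-69) + (-2) = -85 — confirmed correct.
Each recorded entry agrees with the recomputation.

no error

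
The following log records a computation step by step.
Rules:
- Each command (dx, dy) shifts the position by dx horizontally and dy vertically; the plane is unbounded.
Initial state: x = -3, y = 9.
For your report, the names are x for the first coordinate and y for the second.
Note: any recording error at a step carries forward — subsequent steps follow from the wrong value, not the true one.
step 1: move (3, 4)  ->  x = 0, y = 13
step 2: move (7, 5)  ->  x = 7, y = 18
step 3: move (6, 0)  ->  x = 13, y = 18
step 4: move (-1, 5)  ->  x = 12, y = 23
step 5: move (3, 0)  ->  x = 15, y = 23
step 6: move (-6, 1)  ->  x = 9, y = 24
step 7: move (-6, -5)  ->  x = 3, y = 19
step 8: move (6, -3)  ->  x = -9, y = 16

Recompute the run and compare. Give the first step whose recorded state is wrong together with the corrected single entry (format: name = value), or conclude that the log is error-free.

step 8, x = 9

step 1: x = -3 + (3) = 0, y = 9 + (4) = 13 -> in agreement
step 2: x = 0 + (7) = 7, y = 13 + (5) = 18 -> no discrepancy
step 3: x = 7 + (6) = 13, y = 18 + (0) = 18 -> agrees with the log
step 4: x = 13 + (-1) = 12, y = 18 + (5) = 23 -> same as recorded
step 5: x = 12 + (3) = 15, y = 23 + (0) = 23 -> verified
step 6: x = 15 + (-6) = 9, y = 23 + (1) = 24 -> exactly as logged
step 7: x = 9 + (-6) = 3, y = 24 + (-5) = 19 -> consistent with the log
step 8: x = 3 + (6) = 9, y = 19 + (-3) = 16 -> the entry is off here
The earliest wrong entry is at step 8: it should read x = 9.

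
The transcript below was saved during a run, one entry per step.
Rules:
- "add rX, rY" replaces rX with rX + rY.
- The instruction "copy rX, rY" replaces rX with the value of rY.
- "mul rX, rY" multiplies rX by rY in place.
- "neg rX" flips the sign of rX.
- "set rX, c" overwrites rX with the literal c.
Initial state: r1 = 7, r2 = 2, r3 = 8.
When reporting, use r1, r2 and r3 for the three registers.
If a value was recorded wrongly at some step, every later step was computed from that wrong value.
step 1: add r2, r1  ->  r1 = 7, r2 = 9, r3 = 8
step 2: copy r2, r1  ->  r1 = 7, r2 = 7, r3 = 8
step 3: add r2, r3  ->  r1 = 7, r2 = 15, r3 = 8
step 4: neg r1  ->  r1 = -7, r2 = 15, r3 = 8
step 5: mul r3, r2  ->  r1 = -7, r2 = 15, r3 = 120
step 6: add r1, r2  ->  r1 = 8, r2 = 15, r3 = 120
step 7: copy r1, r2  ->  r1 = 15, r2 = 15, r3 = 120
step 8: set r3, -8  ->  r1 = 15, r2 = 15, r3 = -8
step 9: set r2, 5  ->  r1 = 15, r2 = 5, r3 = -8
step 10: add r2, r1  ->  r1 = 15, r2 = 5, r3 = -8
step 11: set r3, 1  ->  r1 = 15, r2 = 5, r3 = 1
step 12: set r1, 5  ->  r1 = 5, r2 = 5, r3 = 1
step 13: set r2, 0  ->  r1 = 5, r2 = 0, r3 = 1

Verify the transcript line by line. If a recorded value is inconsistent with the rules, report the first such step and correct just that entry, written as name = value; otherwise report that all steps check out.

step 1: r2 = 2 + 7 = 9 -> consistent with the transcript
step 2: r2 = 7 -> consistent with the transcript
step 3: r2 = 7 + 8 = 15 -> in agreement
step 4: r1 = -(7) = -7 -> exactly as logged
step 5: r3 = 8 * 15 = 120 -> verified
step 6: r1 = -7 + 15 = 8 -> agrees with the transcript
step 7: r1 = 15 -> agrees with the transcript
step 8: r3 = -8 -> in agreement
step 9: r2 = 5 -> exactly as logged
step 10: r2 = 5 + 15 = 20 -> the entry is off here
That makes step 10 the first incorrect line — r2 = 20 is what it should show.

step 10, r2 = 20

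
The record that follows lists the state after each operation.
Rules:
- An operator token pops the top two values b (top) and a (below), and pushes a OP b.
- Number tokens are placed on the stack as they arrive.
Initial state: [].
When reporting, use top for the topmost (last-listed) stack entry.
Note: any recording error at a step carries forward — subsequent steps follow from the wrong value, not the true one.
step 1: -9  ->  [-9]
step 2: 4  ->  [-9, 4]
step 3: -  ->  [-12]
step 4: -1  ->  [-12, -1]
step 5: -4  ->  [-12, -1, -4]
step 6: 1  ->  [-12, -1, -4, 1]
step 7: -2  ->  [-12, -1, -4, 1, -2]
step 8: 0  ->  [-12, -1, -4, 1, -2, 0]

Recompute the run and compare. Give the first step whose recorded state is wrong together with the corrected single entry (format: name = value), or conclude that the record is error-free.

Recomputing the run from the initial state:
step 1: [-9]
step 2: [-9, 4]
step 3: [-13]
step 4: [-13, -1]
step 5: [-13, -1, -4]
step 6: [-13, -1, -4, 1]
step 7: [-13, -1, -4, 1, -2]
step 8: [-13, -1, -4, 1, -2, 0]
The first disagreement with the record is at step 3, where the value should be top = -13.

step 3, top = -13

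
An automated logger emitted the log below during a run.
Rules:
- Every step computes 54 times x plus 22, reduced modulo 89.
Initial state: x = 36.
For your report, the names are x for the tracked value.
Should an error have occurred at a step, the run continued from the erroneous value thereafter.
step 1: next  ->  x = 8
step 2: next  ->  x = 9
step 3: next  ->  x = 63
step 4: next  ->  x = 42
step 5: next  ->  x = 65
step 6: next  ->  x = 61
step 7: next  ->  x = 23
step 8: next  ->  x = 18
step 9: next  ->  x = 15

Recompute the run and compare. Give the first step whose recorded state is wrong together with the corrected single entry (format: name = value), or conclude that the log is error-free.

1. x = (54*36 + 22) mod 89 = 8 (agrees with the log)
2. x = (54*8 + 22) mod 89 = 9 (in agreement)
3. x = (54*9 + 22) mod 89 = 63 (same as recorded)
4. x = (54*63 + 22) mod 89 = 42 (consistent with the log)
5. x = (54*42 + 22) mod 89 = 65 (in agreement)
6. x = (54*65 + 22) mod 89 = 61 (in agreement)
7. x = (54*61 + 22) mod 89 = 23 (agrees with the log)
8. x = (54*23 + 22) mod 89 = 18 (same as recorded)
9. x = (54*18 + 22) mod 89 = 15 (matches)
Nothing is out of place; the run is error-free.

no error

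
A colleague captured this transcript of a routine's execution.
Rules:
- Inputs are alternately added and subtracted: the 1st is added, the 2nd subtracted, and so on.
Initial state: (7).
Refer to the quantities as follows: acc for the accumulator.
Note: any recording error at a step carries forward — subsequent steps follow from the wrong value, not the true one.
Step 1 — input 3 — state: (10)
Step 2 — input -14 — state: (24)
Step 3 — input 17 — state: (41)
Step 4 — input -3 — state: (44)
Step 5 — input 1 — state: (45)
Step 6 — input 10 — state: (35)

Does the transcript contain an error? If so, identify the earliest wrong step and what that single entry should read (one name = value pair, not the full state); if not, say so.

no error

Recomputing the run from the initial state:
step 1: acc = 10
step 2: acc = 24
step 3: acc = 41
step 4: acc = 44
step 5: acc = 45
step 6: acc = 35
This matches the transcript at every step.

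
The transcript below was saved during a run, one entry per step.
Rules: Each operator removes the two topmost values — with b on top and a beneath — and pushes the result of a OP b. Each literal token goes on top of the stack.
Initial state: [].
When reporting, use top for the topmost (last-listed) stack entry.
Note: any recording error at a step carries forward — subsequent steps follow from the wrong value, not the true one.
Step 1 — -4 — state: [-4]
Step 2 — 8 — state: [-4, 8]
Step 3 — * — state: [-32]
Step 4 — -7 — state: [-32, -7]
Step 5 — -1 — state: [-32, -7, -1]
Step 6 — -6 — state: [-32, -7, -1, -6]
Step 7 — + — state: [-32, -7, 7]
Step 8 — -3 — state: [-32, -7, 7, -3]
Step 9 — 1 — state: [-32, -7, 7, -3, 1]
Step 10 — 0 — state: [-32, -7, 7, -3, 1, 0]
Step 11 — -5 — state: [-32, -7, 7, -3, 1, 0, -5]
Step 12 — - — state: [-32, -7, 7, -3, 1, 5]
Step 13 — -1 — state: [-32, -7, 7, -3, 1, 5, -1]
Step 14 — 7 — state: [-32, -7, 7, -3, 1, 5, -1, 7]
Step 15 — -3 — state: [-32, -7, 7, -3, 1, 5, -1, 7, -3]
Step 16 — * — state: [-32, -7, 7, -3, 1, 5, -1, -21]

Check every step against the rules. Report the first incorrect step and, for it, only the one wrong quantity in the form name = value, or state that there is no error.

step 1: push -4: top = -4 -> in agreement
step 2: push 8: top = 8 -> consistent with the transcript
step 3: -4 * 8 = -32 -> exactly as logged
step 4: push -7: top = -7 -> consistent with the transcript
step 5: push -1: top = -1 -> verified
step 6: push -6: top = -6 -> matches
step 7: -1 + -6 = -7 -> a discrepancy with the transcript
Conclusion: step 7 carries the first error; the entry should be top = -7.

step 7, top = -7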